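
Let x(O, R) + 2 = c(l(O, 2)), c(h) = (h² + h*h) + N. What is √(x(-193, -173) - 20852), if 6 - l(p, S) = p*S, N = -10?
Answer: 16*√1119 ≈ 535.22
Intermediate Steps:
l(p, S) = 6 - S*p (l(p, S) = 6 - p*S = 6 - S*p)
c(h) = -10 + 2*h² (c(h) = (h² + h*h) - 10 = (h² + h²) - 10 = 2*h² - 10 = -10 + 2*h²)
x(O, R) = -12 + 2*(6 - 2*O)² (x(O, R) = -2 + (-10 + 2*(6 - 1*2*O)²) = -2 + (-10 + 2*(6 - 2*O)²) = -12 + 2*(6 - 2*O)²)
√(x(-193, -173) - 20852) = √((-12 + 8*(-3 - 193)²) - 20852) = √((-12 + 8*(-196)²) - 20852) = √((-12 + 8*38416) - 20852) = √((-12 + 307328) - 20852) = √(307316 - 20852) = √286464 = 16*√1119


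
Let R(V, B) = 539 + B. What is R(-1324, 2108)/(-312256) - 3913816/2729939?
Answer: -1229338677429/852439832384 ≈ -1.4421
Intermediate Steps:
R(-1324, 2108)/(-312256) - 3913816/2729939 = (539 + 2108)/(-312256) - 3913816/2729939 = 2647*(-1/312256) - 3913816*1/2729939 = -2647/312256 - 3913816/2729939 = -1229338677429/852439832384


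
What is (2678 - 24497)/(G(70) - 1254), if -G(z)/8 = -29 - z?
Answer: 1039/22 ≈ 47.227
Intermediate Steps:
G(z) = 232 + 8*z (G(z) = -8*(-29 - z) = 232 + 8*z)
(2678 - 24497)/(G(70) - 1254) = (2678 - 24497)/((232 + 8*70) - 1254) = -21819/((232 + 560) - 1254) = -21819/(792 - 1254) = -21819/(-462) = -21819*(-1/462) = 1039/22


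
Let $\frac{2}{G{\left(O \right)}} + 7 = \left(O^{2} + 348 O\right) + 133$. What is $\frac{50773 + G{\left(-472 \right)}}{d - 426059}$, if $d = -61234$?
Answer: $- \frac{496339924}{4763613937} \approx -0.10419$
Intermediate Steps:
$G{\left(O \right)} = \frac{2}{126 + O^{2} + 348 O}$ ($G{\left(O \right)} = \frac{2}{-7 + \left(\left(O^{2} + 348 O\right) + 133\right)} = \frac{2}{-7 + \left(133 + O^{2} + 348 O\right)} = \frac{2}{126 + O^{2} + 348 O}$)
$\frac{50773 + G{\left(-472 \right)}}{d - 426059} = \frac{50773 + \frac{2}{126 + \left(-472\right)^{2} + 348 \left(-472\right)}}{-61234 - 426059} = \frac{50773 + \frac{2}{126 + 222784 - 164256}}{-487293} = \left(50773 + \frac{2}{58654}\right) \left(- \frac{1}{487293}\right) = \left(50773 + 2 \cdot \frac{1}{58654}\right) \left(- \frac{1}{487293}\right) = \left(50773 + \frac{1}{29327}\right) \left(- \frac{1}{487293}\right) = \frac{1489019772}{29327} \left(- \frac{1}{487293}\right) = - \frac{496339924}{4763613937}$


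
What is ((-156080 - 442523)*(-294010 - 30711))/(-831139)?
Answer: -194378964763/831139 ≈ -2.3387e+5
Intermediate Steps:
((-156080 - 442523)*(-294010 - 30711))/(-831139) = -598603*(-324721)*(-1/831139) = 194378964763*(-1/831139) = -194378964763/831139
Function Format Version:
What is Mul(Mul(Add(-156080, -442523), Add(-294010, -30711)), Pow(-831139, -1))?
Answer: Rational(-194378964763, 831139) ≈ -2.3387e+5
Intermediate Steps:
Mul(Mul(Add(-156080, -442523), Add(-294010, -30711)), Pow(-831139, -1)) = Mul(Mul(-598603, -324721), Rational(-1, 831139)) = Mul(194378964763, Rational(-1, 831139)) = Rational(-194378964763, 831139)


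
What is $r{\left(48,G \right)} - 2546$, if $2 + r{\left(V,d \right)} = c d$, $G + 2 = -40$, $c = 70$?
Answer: $-5488$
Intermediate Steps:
$G = -42$ ($G = -2 - 40 = -42$)
$r{\left(V,d \right)} = -2 + 70 d$
$r{\left(48,G \right)} - 2546 = \left(-2 + 70 \left(-42\right)\right) - 2546 = \left(-2 - 2940\right) - 2546 = -2942 - 2546 = -5488$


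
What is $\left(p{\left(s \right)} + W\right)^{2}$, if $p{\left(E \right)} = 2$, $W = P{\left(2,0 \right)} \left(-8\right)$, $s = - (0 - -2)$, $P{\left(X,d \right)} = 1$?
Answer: $36$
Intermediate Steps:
$s = -2$ ($s = - (0 + 2) = \left(-1\right) 2 = -2$)
$W = -8$ ($W = 1 \left(-8\right) = -8$)
$\left(p{\left(s \right)} + W\right)^{2} = \left(2 - 8\right)^{2} = \left(-6\right)^{2} = 36$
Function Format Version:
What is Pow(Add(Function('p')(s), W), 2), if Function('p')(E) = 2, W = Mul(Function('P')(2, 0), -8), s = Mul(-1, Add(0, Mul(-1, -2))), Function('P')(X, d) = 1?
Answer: 36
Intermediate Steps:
s = -2 (s = Mul(-1, Add(0, 2)) = Mul(-1, 2) = -2)
W = -8 (W = Mul(1, -8) = -8)
Pow(Add(Function('p')(s), W), 2) = Pow(Add(2, -8), 2) = Pow(-6, 2) = 36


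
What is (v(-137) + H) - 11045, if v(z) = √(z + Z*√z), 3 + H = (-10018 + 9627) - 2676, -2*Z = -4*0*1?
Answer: -14115 + I*√137 ≈ -14115.0 + 11.705*I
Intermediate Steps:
Z = 0 (Z = -(-4*0)/2 = -0 = -½*0 = 0)
H = -3070 (H = -3 + ((-10018 + 9627) - 2676) = -3 + (-391 - 2676) = -3 - 3067 = -3070)
v(z) = √z (v(z) = √(z + 0*√z) = √(z + 0) = √z)
(v(-137) + H) - 11045 = (√(-137) - 3070) - 11045 = (I*√137 - 3070) - 11045 = (-3070 + I*√137) - 11045 = -14115 + I*√137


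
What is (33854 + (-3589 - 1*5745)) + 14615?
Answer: 39135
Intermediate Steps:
(33854 + (-3589 - 1*5745)) + 14615 = (33854 + (-3589 - 5745)) + 14615 = (33854 - 9334) + 14615 = 24520 + 14615 = 39135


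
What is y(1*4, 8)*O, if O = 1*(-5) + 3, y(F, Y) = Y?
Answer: -16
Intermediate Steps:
O = -2 (O = -5 + 3 = -2)
y(1*4, 8)*O = 8*(-2) = -16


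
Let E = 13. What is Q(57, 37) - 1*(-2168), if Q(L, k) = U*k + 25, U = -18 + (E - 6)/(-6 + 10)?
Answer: 6367/4 ≈ 1591.8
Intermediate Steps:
U = -65/4 (U = -18 + (13 - 6)/(-6 + 10) = -18 + 7/4 = -65/4 ≈ -16.250)
Q(L, k) = 25 - 65*k/4 (Q(L, k) = -65*k/4 + 25 = 25 - 65*k/4)
Q(57, 37) - 1*(-2168) = (25 - 65/4*37) - 1*(-2168) = (25 - 2405/4) + 2168 = -2305/4 + 2168 = 6367/4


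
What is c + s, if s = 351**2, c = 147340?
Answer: 270541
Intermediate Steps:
s = 123201
c + s = 147340 + 123201 = 270541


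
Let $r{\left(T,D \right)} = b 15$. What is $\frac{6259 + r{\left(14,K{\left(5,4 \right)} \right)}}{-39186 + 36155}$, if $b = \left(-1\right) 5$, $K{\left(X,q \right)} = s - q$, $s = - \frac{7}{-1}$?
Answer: $- \frac{6184}{3031} \approx -2.0402$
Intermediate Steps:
$s = 7$ ($s = \left(-7\right) \left(-1\right) = 7$)
$K{\left(X,q \right)} = 7 - q$
$b = -5$
$r{\left(T,D \right)} = -75$ ($r{\left(T,D \right)} = \left(-5\right) 15 = -75$)
$\frac{6259 + r{\left(14,K{\left(5,4 \right)} \right)}}{-39186 + 36155} = \frac{6259 - 75}{-39186 + 36155} = \frac{6184}{-3031} = 6184 \left(- \frac{1}{3031}\right) = - \frac{6184}{3031}$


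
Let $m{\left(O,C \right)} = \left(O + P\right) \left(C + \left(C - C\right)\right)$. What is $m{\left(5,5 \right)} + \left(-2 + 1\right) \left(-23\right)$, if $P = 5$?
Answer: $73$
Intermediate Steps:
$m{\left(O,C \right)} = C \left(5 + O\right)$ ($m{\left(O,C \right)} = \left(O + 5\right) \left(C + \left(C - C\right)\right) = \left(5 + O\right) \left(C + 0\right) = \left(5 + O\right) C = C \left(5 + O\right)$)
$m{\left(5,5 \right)} + \left(-2 + 1\right) \left(-23\right) = 5 \left(5 + 5\right) + \left(-2 + 1\right) \left(-23\right) = 5 \cdot 10 - -23 = 50 + 23 = 73$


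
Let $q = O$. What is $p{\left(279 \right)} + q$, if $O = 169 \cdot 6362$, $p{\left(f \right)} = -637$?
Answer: $1074541$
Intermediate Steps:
$O = 1075178$
$q = 1075178$
$p{\left(279 \right)} + q = -637 + 1075178 = 1074541$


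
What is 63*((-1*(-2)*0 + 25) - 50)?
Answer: -1575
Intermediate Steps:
63*((-1*(-2)*0 + 25) - 50) = 63*((2*0 + 25) - 50) = 63*((0 + 25) - 50) = 63*(25 - 50) = 63*(-25) = -1575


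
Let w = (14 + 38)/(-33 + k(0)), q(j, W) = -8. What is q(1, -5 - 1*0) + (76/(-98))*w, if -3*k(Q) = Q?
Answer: -10960/1617 ≈ -6.7780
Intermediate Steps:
k(Q) = -Q/3
w = -52/33 (w = (14 + 38)/(-33 - ⅓*0) = 52/(-33 + 0) = 52/(-33) = 52*(-1/33) = -52/33 ≈ -1.5758)
q(1, -5 - 1*0) + (76/(-98))*w = -8 + (76/(-98))*(-52/33) = -8 + (76*(-1/98))*(-52/33) = -8 - 38/49*(-52/33) = -8 + 1976/1617 = -10960/1617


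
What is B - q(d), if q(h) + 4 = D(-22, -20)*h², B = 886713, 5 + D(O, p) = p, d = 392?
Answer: 4728317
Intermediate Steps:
D(O, p) = -5 + p
q(h) = -4 - 25*h² (q(h) = -4 + (-5 - 20)*h² = -4 - 25*h²)
B - q(d) = 886713 - (-4 - 25*392²) = 886713 - (-4 - 25*153664) = 886713 - (-4 - 3841600) = 886713 - 1*(-3841604) = 886713 + 3841604 = 4728317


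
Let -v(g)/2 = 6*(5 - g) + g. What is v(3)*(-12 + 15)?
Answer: -90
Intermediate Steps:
v(g) = -60 + 10*g (v(g) = -2*(6*(5 - g) + g) = -2*((30 - 6*g) + g) = -2*(30 - 5*g) = -60 + 10*g)
v(3)*(-12 + 15) = (-60 + 10*3)*(-12 + 15) = (-60 + 30)*3 = -30*3 = -90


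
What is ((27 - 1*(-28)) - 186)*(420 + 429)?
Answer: -111219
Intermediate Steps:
((27 - 1*(-28)) - 186)*(420 + 429) = ((27 + 28) - 186)*849 = (55 - 186)*849 = -131*849 = -111219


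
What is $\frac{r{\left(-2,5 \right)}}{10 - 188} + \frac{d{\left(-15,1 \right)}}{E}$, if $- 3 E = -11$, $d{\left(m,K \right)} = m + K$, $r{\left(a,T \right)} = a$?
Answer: $- \frac{3727}{979} \approx -3.8069$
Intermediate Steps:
$d{\left(m,K \right)} = K + m$
$E = \frac{11}{3}$ ($E = \left(- \frac{1}{3}\right) \left(-11\right) = \frac{11}{3} \approx 3.6667$)
$\frac{r{\left(-2,5 \right)}}{10 - 188} + \frac{d{\left(-15,1 \right)}}{E} = - \frac{2}{10 - 188} + \frac{1 - 15}{\frac{11}{3}} = - \frac{2}{-178} - \frac{42}{11} = \left(-2\right) \left(- \frac{1}{178}\right) - \frac{42}{11} = \frac{1}{89} - \frac{42}{11} = - \frac{3727}{979}$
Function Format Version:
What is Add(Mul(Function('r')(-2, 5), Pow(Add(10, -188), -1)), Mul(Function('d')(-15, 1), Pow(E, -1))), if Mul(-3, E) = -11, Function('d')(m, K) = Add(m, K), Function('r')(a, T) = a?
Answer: Rational(-3727, 979) ≈ -3.8069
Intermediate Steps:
Function('d')(m, K) = Add(K, m)
E = Rational(11, 3) (E = Mul(Rational(-1, 3), -11) = Rational(11, 3) ≈ 3.6667)
Add(Mul(Function('r')(-2, 5), Pow(Add(10, -188), -1)), Mul(Function('d')(-15, 1), Pow(E, -1))) = Add(Mul(-2, Pow(Add(10, -188), -1)), Mul(Add(1, -15), Pow(Rational(11, 3), -1))) = Add(Mul(-2, Pow(-178, -1)), Mul(-14, Rational(3, 11))) = Add(Mul(-2, Rational(-1, 178)), Rational(-42, 11)) = Add(Rational(1, 89), Rational(-42, 11)) = Rational(-3727, 979)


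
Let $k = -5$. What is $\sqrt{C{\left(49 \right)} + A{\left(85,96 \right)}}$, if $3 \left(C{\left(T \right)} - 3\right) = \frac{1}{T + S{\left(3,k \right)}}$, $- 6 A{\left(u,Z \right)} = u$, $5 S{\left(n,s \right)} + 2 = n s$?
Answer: $\frac{i \sqrt{145027}}{114} \approx 3.3406 i$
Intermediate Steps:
$S{\left(n,s \right)} = - \frac{2}{5} + \frac{n s}{5}$
$A{\left(u,Z \right)} = - \frac{u}{6}$
$C{\left(T \right)} = 3 + \frac{1}{3 \left(- \frac{17}{5} + T\right)}$ ($C{\left(T \right)} = 3 + \frac{1}{3 \left(T + \left(- \frac{2}{5} + \frac{1}{5} \cdot 3 \left(-5\right)\right)\right)} = 3 + \frac{1}{3 \left(T - \frac{17}{5}\right)} = 3 + \frac{1}{3 \left(- \frac{17}{5} + T\right)}$)
$\sqrt{C{\left(49 \right)} + A{\left(85,96 \right)}} = \sqrt{\frac{-148 + 45 \cdot 49}{3 \left(-17 + 5 \cdot 49\right)} - \frac{85}{6}} = \sqrt{\frac{-148 + 2205}{3 \left(-17 + 245\right)} - \frac{85}{6}} = \sqrt{\frac{1}{3} \cdot \frac{1}{228} \cdot 2057 - \frac{85}{6}} = \sqrt{\frac{2057}{684} - \frac{85}{6}} = \sqrt{- \frac{7633}{684}} = \frac{i \sqrt{145027}}{114}$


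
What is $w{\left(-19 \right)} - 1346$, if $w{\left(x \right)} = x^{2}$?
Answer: $-985$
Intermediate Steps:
$w{\left(-19 \right)} - 1346 = \left(-19\right)^{2} - 1346 = 361 - 1346 = -985$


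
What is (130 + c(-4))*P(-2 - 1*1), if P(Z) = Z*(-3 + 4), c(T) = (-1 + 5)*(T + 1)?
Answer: -354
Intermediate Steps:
c(T) = 4 + 4*T (c(T) = 4*(1 + T) = 4 + 4*T)
P(Z) = Z (P(Z) = Z*1 = Z)
(130 + c(-4))*P(-2 - 1*1) = (130 + (4 + 4*(-4)))*(-2 - 1*1) = (130 + (4 - 16))*(-2 - 1) = (130 - 12)*(-3) = 118*(-3) = -354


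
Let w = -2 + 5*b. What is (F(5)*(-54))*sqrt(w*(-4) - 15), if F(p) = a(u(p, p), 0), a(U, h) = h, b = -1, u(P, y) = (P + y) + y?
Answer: 0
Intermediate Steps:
u(P, y) = P + 2*y
w = -7 (w = -2 + 5*(-1) = -2 - 5 = -7)
F(p) = 0
(F(5)*(-54))*sqrt(w*(-4) - 15) = (0*(-54))*sqrt(-7*(-4) - 15) = 0*sqrt(28 - 15) = 0*sqrt(13) = 0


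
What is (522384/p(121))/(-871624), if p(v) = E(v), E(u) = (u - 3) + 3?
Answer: -65298/13183313 ≈ -0.0049531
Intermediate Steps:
E(u) = u (E(u) = (-3 + u) + 3 = u)
p(v) = v
(522384/p(121))/(-871624) = (522384/121)/(-871624) = (522384*(1/121))*(-1/871624) = (522384/121)*(-1/871624) = -65298/13183313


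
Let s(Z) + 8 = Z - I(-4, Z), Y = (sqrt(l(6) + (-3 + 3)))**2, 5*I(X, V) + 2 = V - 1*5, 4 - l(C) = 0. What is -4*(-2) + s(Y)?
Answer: 23/5 ≈ 4.6000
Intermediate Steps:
l(C) = 4 (l(C) = 4 - 1*0 = 4 + 0 = 4)
I(X, V) = -7/5 + V/5 (I(X, V) = -2/5 + (V - 1*5)/5 = -2/5 + (V - 5)/5 = -2/5 + (-5 + V)/5 = -2/5 + (-1 + V/5) = -7/5 + V/5)
Y = 4 (Y = (sqrt(4 + (-3 + 3)))**2 = (sqrt(4 + 0))**2 = (sqrt(4))**2 = 2**2 = 4)
s(Z) = -33/5 + 4*Z/5 (s(Z) = -8 + (Z - (-7/5 + Z/5)) = -8 + (Z + (7/5 - Z/5)) = -8 + (7/5 + 4*Z/5) = -33/5 + 4*Z/5)
-4*(-2) + s(Y) = -4*(-2) + (-33/5 + (4/5)*4) = 8 + (-33/5 + 16/5) = 8 - 17/5 = 23/5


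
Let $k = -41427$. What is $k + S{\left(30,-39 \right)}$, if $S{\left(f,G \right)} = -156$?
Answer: $-41583$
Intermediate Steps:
$k + S{\left(30,-39 \right)} = -41427 - 156 = -41583$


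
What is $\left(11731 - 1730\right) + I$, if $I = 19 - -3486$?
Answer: $13506$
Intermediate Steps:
$I = 3505$ ($I = 19 + 3486 = 3505$)
$\left(11731 - 1730\right) + I = \left(11731 - 1730\right) + 3505 = 10001 + 3505 = 13506$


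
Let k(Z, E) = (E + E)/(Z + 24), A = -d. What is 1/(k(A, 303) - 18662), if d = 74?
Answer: -25/466853 ≈ -5.3550e-5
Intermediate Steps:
A = -74 (A = -1*74 = -74)
k(Z, E) = 2*E/(24 + Z) (k(Z, E) = (2*E)/(24 + Z) = 2*E/(24 + Z))
1/(k(A, 303) - 18662) = 1/(2*303/(24 - 74) - 18662) = 1/(2*303/(-50) - 18662) = 1/(2*303*(-1/50) - 18662) = 1/(-303/25 - 18662) = 1/(-466853/25) = -25/466853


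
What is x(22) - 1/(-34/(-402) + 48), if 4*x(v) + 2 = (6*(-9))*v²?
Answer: -126312287/19330 ≈ -6534.5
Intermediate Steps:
x(v) = -½ - 27*v²/2 (x(v) = -½ + ((6*(-9))*v²)/4 = -½ + (-54*v²)/4 = -½ - 27*v²/2)
x(22) - 1/(-34/(-402) + 48) = (-½ - 27/2*22²) - 1/(-34/(-402) + 48) = (-½ - 27/2*484) - 1/(-34*(-1/402) + 48) = (-½ - 6534) - 1/(17/201 + 48) = -13069/2 - 1/9665/201 = -13069/2 - 1*201/9665 = -13069/2 - 201/9665 = -126312287/19330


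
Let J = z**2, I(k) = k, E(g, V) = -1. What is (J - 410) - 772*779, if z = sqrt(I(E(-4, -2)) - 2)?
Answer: -601801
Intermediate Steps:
z = I*sqrt(3) (z = sqrt(-1 - 2) = sqrt(-3) = I*sqrt(3) ≈ 1.732*I)
J = -3 (J = (I*sqrt(3))**2 = -3)
(J - 410) - 772*779 = (-3 - 410) - 772*779 = -413 - 601388 = -601801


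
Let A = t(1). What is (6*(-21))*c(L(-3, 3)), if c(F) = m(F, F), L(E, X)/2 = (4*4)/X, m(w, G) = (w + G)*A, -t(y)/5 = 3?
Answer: 40320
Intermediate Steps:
t(y) = -15 (t(y) = -5*3 = -15)
A = -15
m(w, G) = -15*G - 15*w (m(w, G) = (w + G)*(-15) = (G + w)*(-15) = -15*G - 15*w)
L(E, X) = 32/X (L(E, X) = 2*((4*4)/X) = 2*(16/X) = 32/X)
c(F) = -30*F (c(F) = -15*F - 15*F = -30*F)
(6*(-21))*c(L(-3, 3)) = (6*(-21))*(-960/3) = -(-3780)*32*(⅓) = -(-3780)*32/3 = -126*(-320) = 40320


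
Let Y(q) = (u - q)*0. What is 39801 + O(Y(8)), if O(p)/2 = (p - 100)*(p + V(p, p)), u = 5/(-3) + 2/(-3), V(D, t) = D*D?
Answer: 39801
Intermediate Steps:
V(D, t) = D²
u = -7/3 (u = 5*(-⅓) + 2*(-⅓) = -5/3 - ⅔ = -7/3 ≈ -2.3333)
Y(q) = 0 (Y(q) = (-7/3 - q)*0 = 0)
O(p) = 2*(-100 + p)*(p + p²) (O(p) = 2*((p - 100)*(p + p²)) = 2*((-100 + p)*(p + p²)) = 2*(-100 + p)*(p + p²))
39801 + O(Y(8)) = 39801 + 2*0*(-100 + 0² - 99*0) = 39801 + 2*0*(-100 + 0 + 0) = 39801 + 2*0*(-100) = 39801 + 0 = 39801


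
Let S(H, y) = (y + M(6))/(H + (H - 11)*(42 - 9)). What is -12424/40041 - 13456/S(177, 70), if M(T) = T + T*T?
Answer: -190429277023/280287 ≈ -6.7941e+5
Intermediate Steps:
M(T) = T + T²
S(H, y) = (42 + y)/(-363 + 34*H) (S(H, y) = (y + 6*(1 + 6))/(H + (H - 11)*(42 - 9)) = (y + 6*7)/(H + (-11 + H)*33) = (y + 42)/(H + (-363 + 33*H)) = (42 + y)/(-363 + 34*H))
-12424/40041 - 13456/S(177, 70) = -12424/40041 - 13456*(-363 + 34*177)/(42 + 70) = -12424*1/40041 - 13456/(112/(-363 + 6018)) = -12424/40041 - 13456/(112/5655) = -12424/40041 - 13456/((1/5655)*112) = -12424/40041 - 13456/112/5655 = -12424/40041 - 13456*5655/112 = -12424/40041 - 4755855/7 = -190429277023/280287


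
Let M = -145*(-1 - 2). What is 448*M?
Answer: 194880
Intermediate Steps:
M = 435 (M = -145*(-3) = 435)
448*M = 448*435 = 194880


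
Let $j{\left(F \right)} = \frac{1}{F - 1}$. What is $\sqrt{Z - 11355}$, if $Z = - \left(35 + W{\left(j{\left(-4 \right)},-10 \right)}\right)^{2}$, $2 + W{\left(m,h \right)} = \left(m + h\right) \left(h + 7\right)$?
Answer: $\frac{i \sqrt{384999}}{5} \approx 124.1 i$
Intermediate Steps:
$j{\left(F \right)} = \frac{1}{-1 + F}$
$W{\left(m,h \right)} = -2 + \left(7 + h\right) \left(h + m\right)$ ($W{\left(m,h \right)} = -2 + \left(m + h\right) \left(h + 7\right) = -2 + \left(h + m\right) \left(7 + h\right) = -2 + \left(7 + h\right) \left(h + m\right)$)
$Z = - \frac{101124}{25}$ ($Z = - \left(35 + \left(-2 + \left(-10\right)^{2} + 7 \left(-10\right) + \frac{7}{-1 - 4} - \frac{10}{-1 - 4}\right)\right)^{2} = - \left(35 - \left(-28 - \frac{3}{5}\right)\right)^{2} = - \left(35 - - \frac{143}{5}\right)^{2} = - \left(35 + \frac{143}{5}\right)^{2} = - \left(\frac{318}{5}\right)^{2} = \left(-1\right) \frac{101124}{25} = - \frac{101124}{25} \approx -4045.0$)
$\sqrt{Z - 11355} = \sqrt{- \frac{101124}{25} - 11355} = \sqrt{- \frac{384999}{25}} = \frac{i \sqrt{384999}}{5}$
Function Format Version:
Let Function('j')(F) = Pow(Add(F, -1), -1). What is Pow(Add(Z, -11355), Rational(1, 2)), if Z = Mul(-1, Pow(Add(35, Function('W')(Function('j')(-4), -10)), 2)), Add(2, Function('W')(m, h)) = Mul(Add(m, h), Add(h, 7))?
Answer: Mul(Rational(1, 5), I, Pow(384999, Rational(1, 2))) ≈ Mul(124.10, I)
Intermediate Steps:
Function('j')(F) = Pow(Add(-1, F), -1)
Function('W')(m, h) = Add(-2, Mul(Add(7, h), Add(h, m))) (Function('W')(m, h) = Add(-2, Mul(Add(m, h), Add(h, 7))) = Add(-2, Mul(Add(h, m), Add(7, h))) = Add(-2, Mul(Add(7, h), Add(h, m))))
Z = Rational(-101124, 25) (Z = Mul(-1, Pow(Add(35, Add(-2, Pow(-10, 2), Mul(7, -10), Mul(7, Pow(Add(-1, -4), -1)), Mul(-10, Pow(Add(-1, -4), -1)))), 2)) = Mul(-1, Pow(Add(35, Add(-2, 100, -70, Mul(7, Pow(-5, -1)), Mul(-10, Pow(-5, -1)))), 2)) = Mul(-1, Pow(Add(35, Add(-2, 100, -70, Mul(7, Rational(-1, 5)), Mul(-10, Rational(-1, 5)))), 2)) = Mul(-1, Pow(Add(35, Add(-2, 100, -70, Rational(-7, 5), 2)), 2)) = Mul(-1, Pow(Add(35, Rational(143, 5)), 2)) = Mul(-1, Pow(Rational(318, 5), 2)) = Mul(-1, Rational(101124, 25)) = Rational(-101124, 25) ≈ -4045.0)
Pow(Add(Z, -11355), Rational(1, 2)) = Pow(Add(Rational(-101124, 25), -11355), Rational(1, 2)) = Pow(Rational(-384999, 25), Rational(1, 2)) = Mul(Rational(1, 5), I, Pow(384999, Rational(1, 2)))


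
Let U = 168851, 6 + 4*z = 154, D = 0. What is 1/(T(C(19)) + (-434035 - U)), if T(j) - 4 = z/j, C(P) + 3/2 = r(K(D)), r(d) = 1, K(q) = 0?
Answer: -1/602956 ≈ -1.6585e-6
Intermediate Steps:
z = 37 (z = -3/2 + (¼)*154 = -3/2 + 77/2 = 37)
C(P) = -½ (C(P) = -3/2 + 1 = -½)
T(j) = 4 + 37/j
1/(T(C(19)) + (-434035 - U)) = 1/((4 + 37/(-½)) + (-434035 - 1*168851)) = 1/((4 + 37*(-2)) + (-434035 - 168851)) = 1/((4 - 74) - 602886) = 1/(-70 - 602886) = 1/(-602956) = -1/602956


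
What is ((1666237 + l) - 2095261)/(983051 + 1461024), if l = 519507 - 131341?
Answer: -40858/2444075 ≈ -0.016717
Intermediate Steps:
l = 388166
((1666237 + l) - 2095261)/(983051 + 1461024) = ((1666237 + 388166) - 2095261)/(983051 + 1461024) = (2054403 - 2095261)/2444075 = -40858*1/2444075 = -40858/2444075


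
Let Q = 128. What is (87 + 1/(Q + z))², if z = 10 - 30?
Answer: 88303609/11664 ≈ 7570.6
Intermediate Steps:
z = -20
(87 + 1/(Q + z))² = (87 + 1/(128 - 20))² = (87 + 1/108)² = (9397/108)² = 88303609/11664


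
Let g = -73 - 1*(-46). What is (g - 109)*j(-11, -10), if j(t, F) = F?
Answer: 1360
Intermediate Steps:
g = -27 (g = -73 + 46 = -27)
(g - 109)*j(-11, -10) = (-27 - 109)*(-10) = -136*(-10) = 1360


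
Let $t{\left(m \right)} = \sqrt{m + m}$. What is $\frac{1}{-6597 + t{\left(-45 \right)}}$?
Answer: $- \frac{733}{4835611} - \frac{i \sqrt{10}}{14506833} \approx -0.00015158 - 2.1799 \cdot 10^{-7} i$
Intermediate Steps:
$t{\left(m \right)} = \sqrt{2} \sqrt{m}$ ($t{\left(m \right)} = \sqrt{2 m} = \sqrt{2} \sqrt{m}$)
$\frac{1}{-6597 + t{\left(-45 \right)}} = \frac{1}{-6597 + \sqrt{2} \sqrt{-45}} = \frac{1}{-6597 + \sqrt{2} \cdot 3 i \sqrt{5}} = \frac{1}{-6597 + 3 i \sqrt{10}}$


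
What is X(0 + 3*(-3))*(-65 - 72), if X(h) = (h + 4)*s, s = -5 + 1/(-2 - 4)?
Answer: -21235/6 ≈ -3539.2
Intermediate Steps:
s = -31/6 (s = -5 + 1/(-6) = -5 - 1/6 = -31/6 ≈ -5.1667)
X(h) = -62/3 - 31*h/6 (X(h) = (h + 4)*(-31/6) = (4 + h)*(-31/6) = -62/3 - 31*h/6)
X(0 + 3*(-3))*(-65 - 72) = (-62/3 - 31*(0 + 3*(-3))/6)*(-65 - 72) = (-62/3 - 31*(0 - 9)/6)*(-137) = (-62/3 - 31/6*(-9))*(-137) = (-62/3 + 93/2)*(-137) = (155/6)*(-137) = -21235/6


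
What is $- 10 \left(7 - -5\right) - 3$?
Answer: $-123$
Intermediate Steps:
$- 10 \left(7 - -5\right) - 3 = - 10 \left(7 + 5\right) - 3 = \left(-10\right) 12 - 3 = -120 - 3 = -123$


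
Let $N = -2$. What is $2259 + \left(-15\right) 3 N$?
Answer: $2349$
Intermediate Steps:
$2259 + \left(-15\right) 3 N = 2259 + \left(-15\right) 3 \left(-2\right) = 2259 - -90 = 2259 + 90 = 2349$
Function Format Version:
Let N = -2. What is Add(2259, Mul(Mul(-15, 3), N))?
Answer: 2349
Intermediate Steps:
Add(2259, Mul(Mul(-15, 3), N)) = Add(2259, Mul(Mul(-15, 3), -2)) = Add(2259, Mul(-45, -2)) = Add(2259, 90) = 2349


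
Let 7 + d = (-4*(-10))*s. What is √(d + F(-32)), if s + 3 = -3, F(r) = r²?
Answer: √777 ≈ 27.875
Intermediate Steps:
s = -6 (s = -3 - 3 = -6)
d = -247 (d = -7 - 4*(-10)*(-6) = -7 + 40*(-6) = -7 - 240 = -247)
√(d + F(-32)) = √(-247 + (-32)²) = √(-247 + 1024) = √777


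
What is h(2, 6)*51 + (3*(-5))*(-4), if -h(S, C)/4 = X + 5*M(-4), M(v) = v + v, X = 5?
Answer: 7200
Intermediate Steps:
M(v) = 2*v
h(S, C) = 140 (h(S, C) = -4*(5 + 5*(2*(-4))) = -4*(5 + 5*(-8)) = -4*(5 - 40) = -4*(-35) = 140)
h(2, 6)*51 + (3*(-5))*(-4) = 140*51 + (3*(-5))*(-4) = 7140 - 15*(-4) = 7140 + 60 = 7200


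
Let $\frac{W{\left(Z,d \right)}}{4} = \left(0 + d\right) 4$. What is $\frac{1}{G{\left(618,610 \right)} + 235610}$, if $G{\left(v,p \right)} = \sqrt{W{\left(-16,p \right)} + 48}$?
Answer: $\frac{117805}{27756031146} - \frac{\sqrt{613}}{13878015573} \approx 4.2425 \cdot 10^{-6}$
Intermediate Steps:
$W{\left(Z,d \right)} = 16 d$ ($W{\left(Z,d \right)} = 4 \left(0 + d\right) 4 = 4 d 4 = 4 \cdot 4 d = 16 d$)
$G{\left(v,p \right)} = \sqrt{48 + 16 p}$ ($G{\left(v,p \right)} = \sqrt{16 p + 48} = \sqrt{48 + 16 p}$)
$\frac{1}{G{\left(618,610 \right)} + 235610} = \frac{1}{4 \sqrt{3 + 610} + 235610} = \frac{1}{4 \sqrt{613} + 235610} = \frac{1}{235610 + 4 \sqrt{613}}$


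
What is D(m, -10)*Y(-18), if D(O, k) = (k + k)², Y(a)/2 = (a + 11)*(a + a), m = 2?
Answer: 201600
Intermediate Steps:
Y(a) = 4*a*(11 + a) (Y(a) = 2*((a + 11)*(a + a)) = 2*((11 + a)*(2*a)) = 2*(2*a*(11 + a)) = 4*a*(11 + a))
D(O, k) = 4*k² (D(O, k) = (2*k)² = 4*k²)
D(m, -10)*Y(-18) = (4*(-10)²)*(4*(-18)*(11 - 18)) = (4*100)*(4*(-18)*(-7)) = 400*504 = 201600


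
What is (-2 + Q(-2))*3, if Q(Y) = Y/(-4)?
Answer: -9/2 ≈ -4.5000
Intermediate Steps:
Q(Y) = -Y/4 (Q(Y) = Y*(-¼) = -Y/4)
(-2 + Q(-2))*3 = (-2 - ¼*(-2))*3 = (-2 + ½)*3 = -3/2*3 = -9/2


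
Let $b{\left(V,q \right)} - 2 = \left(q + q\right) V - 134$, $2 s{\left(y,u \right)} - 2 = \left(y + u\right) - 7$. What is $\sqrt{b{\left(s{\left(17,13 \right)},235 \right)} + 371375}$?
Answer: $3 \sqrt{41902} \approx 614.1$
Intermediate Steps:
$s{\left(y,u \right)} = - \frac{5}{2} + \frac{u}{2} + \frac{y}{2}$ ($s{\left(y,u \right)} = 1 + \frac{\left(y + u\right) - 7}{2} = 1 + \frac{\left(u + y\right) - 7}{2} = 1 + \frac{-7 + u + y}{2} = 1 + \left(- \frac{7}{2} + \frac{u}{2} + \frac{y}{2}\right) = - \frac{5}{2} + \frac{u}{2} + \frac{y}{2}$)
$b{\left(V,q \right)} = -132 + 2 V q$ ($b{\left(V,q \right)} = 2 + \left(\left(q + q\right) V - 134\right) = 2 + \left(2 q V - 134\right) = 2 + \left(2 V q - 134\right) = 2 + \left(-134 + 2 V q\right) = -132 + 2 V q$)
$\sqrt{b{\left(s{\left(17,13 \right)},235 \right)} + 371375} = \sqrt{\left(-132 + 2 \left(- \frac{5}{2} + \frac{1}{2} \cdot 13 + \frac{1}{2} \cdot 17\right) 235\right) + 371375} = \sqrt{\left(-132 + 2 \left(- \frac{5}{2} + \frac{13}{2} + \frac{17}{2}\right) 235\right) + 371375} = \sqrt{\left(-132 + 2 \cdot \frac{25}{2} \cdot 235\right) + 371375} = \sqrt{\left(-132 + 5875\right) + 371375} = \sqrt{5743 + 371375} = \sqrt{377118} = 3 \sqrt{41902}$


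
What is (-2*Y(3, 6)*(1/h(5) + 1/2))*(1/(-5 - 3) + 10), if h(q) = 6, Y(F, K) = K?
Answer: -79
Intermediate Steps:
(-2*Y(3, 6)*(1/h(5) + 1/2))*(1/(-5 - 3) + 10) = (-12*(1/6 + 1/2))*(1/(-5 - 3) + 10) = (-12*(1*(1/6) + 1*(1/2)))*(1/(-8) + 10) = (-12*(1/6 + 1/2))*(-1/8 + 10) = -12*2/3*(79/8) = -2*4*(79/8) = -8*79/8 = -79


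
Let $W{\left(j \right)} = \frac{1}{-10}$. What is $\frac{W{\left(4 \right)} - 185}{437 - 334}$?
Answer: $- \frac{1851}{1030} \approx -1.7971$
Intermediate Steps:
$W{\left(j \right)} = - \frac{1}{10}$
$\frac{W{\left(4 \right)} - 185}{437 - 334} = \frac{- \frac{1}{10} - 185}{437 - 334} = - \frac{1851}{10 \cdot 103} = \left(- \frac{1851}{10}\right) \frac{1}{103} = - \frac{1851}{1030}$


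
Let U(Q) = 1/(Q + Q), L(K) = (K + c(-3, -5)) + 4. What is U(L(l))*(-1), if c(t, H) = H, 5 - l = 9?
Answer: ⅒ ≈ 0.10000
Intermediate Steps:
l = -4 (l = 5 - 1*9 = 5 - 9 = -4)
L(K) = -1 + K (L(K) = (K - 5) + 4 = (-5 + K) + 4 = -1 + K)
U(Q) = 1/(2*Q)
U(L(l))*(-1) = (1/(2*(-1 - 4)))*(-1) = ((½)/(-5))*(-1) = ((½)*(-⅕))*(-1) = -⅒*(-1) = ⅒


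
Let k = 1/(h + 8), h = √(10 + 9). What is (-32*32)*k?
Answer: -8192/45 + 1024*√19/45 ≈ -82.855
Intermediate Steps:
h = √19 ≈ 4.3589
k = 1/(8 + √19) (k = 1/(√19 + 8) = 1/(8 + √19) ≈ 0.080913)
(-32*32)*k = (-32*32)*(8/45 - √19/45) = -1024*(8/45 - √19/45) = -8192/45 + 1024*√19/45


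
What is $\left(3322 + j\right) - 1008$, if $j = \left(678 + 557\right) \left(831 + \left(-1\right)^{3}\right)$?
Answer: $1027364$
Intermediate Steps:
$j = 1025050$ ($j = 1235 \left(831 - 1\right) = 1235 \cdot 830 = 1025050$)
$\left(3322 + j\right) - 1008 = \left(3322 + 1025050\right) - 1008 = 1028372 - 1008 = 1027364$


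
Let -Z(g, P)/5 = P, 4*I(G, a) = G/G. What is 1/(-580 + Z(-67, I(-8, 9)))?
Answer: -4/2325 ≈ -0.0017204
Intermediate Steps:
I(G, a) = ¼ (I(G, a) = (G/G)/4 = (¼)*1 = ¼)
Z(g, P) = -5*P
1/(-580 + Z(-67, I(-8, 9))) = 1/(-580 - 5*¼) = 1/(-580 - 5/4) = 1/(-2325/4) = -4/2325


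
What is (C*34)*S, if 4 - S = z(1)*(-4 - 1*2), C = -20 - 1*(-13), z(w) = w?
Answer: -2380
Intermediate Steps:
C = -7 (C = -20 + 13 = -7)
S = 10 (S = 4 - (-4 - 1*2) = 4 - (-4 - 2) = 4 - (-6) = 4 - 1*(-6) = 4 + 6 = 10)
(C*34)*S = -7*34*10 = -238*10 = -2380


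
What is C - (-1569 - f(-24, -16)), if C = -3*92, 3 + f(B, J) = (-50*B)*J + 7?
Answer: -17903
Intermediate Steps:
f(B, J) = 4 - 50*B*J (f(B, J) = -3 + ((-50*B)*J + 7) = -3 + (-50*B*J + 7) = -3 + (7 - 50*B*J) = 4 - 50*B*J)
C = -276
C - (-1569 - f(-24, -16)) = -276 - (-1569 - (4 - 50*(-24)*(-16))) = -276 - (-1569 - (4 - 19200)) = -276 - (-1569 - 1*(-19196)) = -276 - (-1569 + 19196) = -276 - 1*17627 = -276 - 17627 = -17903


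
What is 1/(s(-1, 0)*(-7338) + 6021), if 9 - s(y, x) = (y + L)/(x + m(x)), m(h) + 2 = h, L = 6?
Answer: -1/78366 ≈ -1.2761e-5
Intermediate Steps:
m(h) = -2 + h
s(y, x) = 9 - (6 + y)/(-2 + 2*x) (s(y, x) = 9 - (y + 6)/(x + (-2 + x)) = 9 - (6 + y)/(-2 + 2*x))
1/(s(-1, 0)*(-7338) + 6021) = 1/(((-24 - 1*(-1) + 18*0)/(2*(-1 + 0)))*(-7338) + 6021) = 1/(((½)*(-24 + 1 + 0)/(-1))*(-7338) + 6021) = 1/(((½)*(-1)*(-23))*(-7338) + 6021) = 1/((23/2)*(-7338) + 6021) = 1/(-84387 + 6021) = 1/(-78366) = -1/78366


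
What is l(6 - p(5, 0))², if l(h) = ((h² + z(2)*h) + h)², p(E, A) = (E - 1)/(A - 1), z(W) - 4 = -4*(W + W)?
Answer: 10000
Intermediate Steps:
z(W) = 4 - 8*W (z(W) = 4 - 4*(W + W) = 4 - 8*W)
p(E, A) = (-1 + E)/(-1 + A)
l(h) = (h² - 11*h)² (l(h) = ((h² + (4 - 8*2)*h) + h)² = ((h² + (4 - 16)*h) + h)² = ((h² - 12*h) + h)² = (h² - 11*h)²)
l(6 - p(5, 0))² = ((6 - (-1 + 5)/(-1 + 0))²*(-11 + (6 - (-1 + 5)/(-1 + 0)))²)² = ((6 - 4/(-1))²*(-11 + (6 - 4/(-1)))²)² = ((6 - (-1)*4)²*(-11 + (6 - (-1)*4))²)² = ((6 - 1*(-4))²*(-11 + (6 - 1*(-4)))²)² = ((6 + 4)²*(-11 + (6 + 4))²)² = (10²*(-11 + 10)²)² = (100*(-1)²)² = (100*1)² = 100² = 10000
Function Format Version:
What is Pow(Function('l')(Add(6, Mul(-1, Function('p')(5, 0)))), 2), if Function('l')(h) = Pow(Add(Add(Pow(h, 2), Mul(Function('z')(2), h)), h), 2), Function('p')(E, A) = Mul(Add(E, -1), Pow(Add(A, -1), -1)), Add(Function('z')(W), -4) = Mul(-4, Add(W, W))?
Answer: 10000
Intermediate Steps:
Function('z')(W) = Add(4, Mul(-8, W)) (Function('z')(W) = Add(4, Mul(-4, Add(W, W))) = Add(4, Mul(-4, Mul(2, W))) = Add(4, Mul(-8, W)))
Function('p')(E, A) = Mul(Pow(Add(-1, A), -1), Add(-1, E)) (Function('p')(E, A) = Mul(Add(-1, E), Pow(Add(-1, A), -1)) = Mul(Pow(Add(-1, A), -1), Add(-1, E)))
Function('l')(h) = Pow(Add(Pow(h, 2), Mul(-11, h)), 2) (Function('l')(h) = Pow(Add(Add(Pow(h, 2), Mul(Add(4, Mul(-8, 2)), h)), h), 2) = Pow(Add(Add(Pow(h, 2), Mul(Add(4, -16), h)), h), 2) = Pow(Add(Add(Pow(h, 2), Mul(-12, h)), h), 2) = Pow(Add(Pow(h, 2), Mul(-11, h)), 2))
Pow(Function('l')(Add(6, Mul(-1, Function('p')(5, 0)))), 2) = Pow(Mul(Pow(Add(6, Mul(-1, Mul(Pow(Add(-1, 0), -1), Add(-1, 5)))), 2), Pow(Add(-11, Add(6, Mul(-1, Mul(Pow(Add(-1, 0), -1), Add(-1, 5))))), 2)), 2) = Pow(Mul(Pow(Add(6, Mul(-1, Mul(Pow(-1, -1), 4))), 2), Pow(Add(-11, Add(6, Mul(-1, Mul(Pow(-1, -1), 4)))), 2)), 2) = Pow(Mul(Pow(Add(6, Mul(-1, Mul(-1, 4))), 2), Pow(Add(-11, Add(6, Mul(-1, Mul(-1, 4)))), 2)), 2) = Pow(Mul(Pow(Add(6, Mul(-1, -4)), 2), Pow(Add(-11, Add(6, Mul(-1, -4))), 2)), 2) = Pow(Mul(Pow(Add(6, 4), 2), Pow(Add(-11, Add(6, 4)), 2)), 2) = Pow(Mul(Pow(10, 2), Pow(Add(-11, 10), 2)), 2) = Pow(Mul(100, Pow(-1, 2)), 2) = Pow(Mul(100, 1), 2) = Pow(100, 2) = 10000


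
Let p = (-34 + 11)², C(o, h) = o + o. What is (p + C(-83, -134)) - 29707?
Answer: -29344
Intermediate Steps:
C(o, h) = 2*o
p = 529 (p = (-23)² = 529)
(p + C(-83, -134)) - 29707 = (529 + 2*(-83)) - 29707 = (529 - 166) - 29707 = 363 - 29707 = -29344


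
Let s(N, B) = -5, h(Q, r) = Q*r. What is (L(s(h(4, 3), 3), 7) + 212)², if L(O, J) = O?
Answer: 42849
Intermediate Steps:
(L(s(h(4, 3), 3), 7) + 212)² = (-5 + 212)² = 207² = 42849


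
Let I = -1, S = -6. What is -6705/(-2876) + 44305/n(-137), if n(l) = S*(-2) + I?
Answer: 127494935/31636 ≈ 4030.1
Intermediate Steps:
n(l) = 11 (n(l) = -6*(-2) - 1 = 12 - 1 = 11)
-6705/(-2876) + 44305/n(-137) = -6705/(-2876) + 44305/11 = -6705*(-1/2876) + 44305*(1/11) = 6705/2876 + 44305/11 = 127494935/31636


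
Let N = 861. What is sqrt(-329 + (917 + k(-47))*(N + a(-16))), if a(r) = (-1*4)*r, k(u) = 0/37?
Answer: 14*sqrt(4326) ≈ 920.81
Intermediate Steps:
k(u) = 0 (k(u) = 0*(1/37) = 0)
a(r) = -4*r
sqrt(-329 + (917 + k(-47))*(N + a(-16))) = sqrt(-329 + (917 + 0)*(861 - 4*(-16))) = sqrt(-329 + 917*(861 + 64)) = sqrt(-329 + 917*925) = sqrt(-329 + 848225) = sqrt(847896) = 14*sqrt(4326)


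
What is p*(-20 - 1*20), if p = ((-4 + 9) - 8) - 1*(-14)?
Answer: -440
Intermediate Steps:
p = 11 (p = (5 - 8) + 14 = -3 + 14 = 11)
p*(-20 - 1*20) = 11*(-20 - 1*20) = 11*(-20 - 20) = 11*(-40) = -440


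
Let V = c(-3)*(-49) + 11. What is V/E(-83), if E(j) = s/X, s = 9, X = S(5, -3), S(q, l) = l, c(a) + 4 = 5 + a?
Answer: -109/3 ≈ -36.333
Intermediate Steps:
c(a) = 1 + a (c(a) = -4 + (5 + a) = 1 + a)
X = -3
V = 109 (V = (1 - 3)*(-49) + 11 = -2*(-49) + 11 = 98 + 11 = 109)
E(j) = -3 (E(j) = 9/(-3) = 9*(-⅓) = -3)
V/E(-83) = 109/(-3) = 109*(-⅓) = -109/3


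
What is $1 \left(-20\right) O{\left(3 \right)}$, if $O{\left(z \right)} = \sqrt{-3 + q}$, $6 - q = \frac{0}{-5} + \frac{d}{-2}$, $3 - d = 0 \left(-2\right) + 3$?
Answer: $- 20 \sqrt{3} \approx -34.641$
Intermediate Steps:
$d = 0$ ($d = 3 - \left(0 \left(-2\right) + 3\right) = 3 - \left(0 + 3\right) = 3 - 3 = 0$)
$q = 6$ ($q = 6 - \left(\frac{0}{-5} + \frac{0}{-2}\right) = 6 - \left(0 \left(- \frac{1}{5}\right) + 0 \left(- \frac{1}{2}\right)\right) = 6 - \left(0 + 0\right) = 6 - 0 = 6 + 0 = 6$)
$O{\left(z \right)} = \sqrt{3}$ ($O{\left(z \right)} = \sqrt{-3 + 6} = \sqrt{3}$)
$1 \left(-20\right) O{\left(3 \right)} = 1 \left(-20\right) \sqrt{3} = - 20 \sqrt{3}$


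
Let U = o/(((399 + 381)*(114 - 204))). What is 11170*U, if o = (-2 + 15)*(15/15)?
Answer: -1117/540 ≈ -2.0685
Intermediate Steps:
o = 13 (o = 13*(15*(1/15)) = 13*1 = 13)
U = -1/5400 (U = 13/(((399 + 381)*(114 - 204))) = 13/((780*(-90))) = 13/(-70200) = 13*(-1/70200) = -1/5400 ≈ -0.00018519)
11170*U = 11170*(-1/5400) = -1117/540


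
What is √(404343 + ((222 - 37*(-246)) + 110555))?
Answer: √524222 ≈ 724.03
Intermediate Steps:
√(404343 + ((222 - 37*(-246)) + 110555)) = √(404343 + ((222 + 9102) + 110555)) = √(404343 + (9324 + 110555)) = √(404343 + 119879) = √524222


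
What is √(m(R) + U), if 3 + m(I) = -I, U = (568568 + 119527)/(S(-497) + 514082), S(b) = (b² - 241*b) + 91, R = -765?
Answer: √65776202040003/293653 ≈ 27.618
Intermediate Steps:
S(b) = 91 + b² - 241*b
U = 229365/293653 (U = (568568 + 119527)/((91 + (-497)² - 241*(-497)) + 514082) = 688095/((91 + 247009 + 119777) + 514082) = 688095/(366877 + 514082) = 688095/880959 = 688095*(1/880959) = 229365/293653 ≈ 0.78107)
m(I) = -3 - I
√(m(R) + U) = √((-3 - 1*(-765)) + 229365/293653) = √((-3 + 765) + 229365/293653) = √(762 + 229365/293653) = √(223992951/293653) = √65776202040003/293653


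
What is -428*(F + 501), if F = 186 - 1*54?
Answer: -270924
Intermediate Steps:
F = 132 (F = 186 - 54 = 132)
-428*(F + 501) = -428*(132 + 501) = -428*633 = -270924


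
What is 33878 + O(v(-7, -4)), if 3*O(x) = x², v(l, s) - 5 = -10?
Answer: 101659/3 ≈ 33886.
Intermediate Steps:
v(l, s) = -5 (v(l, s) = 5 - 10 = -5)
O(x) = x²/3
33878 + O(v(-7, -4)) = 33878 + (⅓)*(-5)² = 33878 + (⅓)*25 = 33878 + 25/3 = 101659/3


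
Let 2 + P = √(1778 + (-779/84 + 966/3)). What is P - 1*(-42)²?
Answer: -1766 + √3688041/42 ≈ -1720.3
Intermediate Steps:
P = -2 + √3688041/42 (P = -2 + √(1778 + (-779/84 + 966/3)) = -2 + √(1778 + (-779*1/84 + 966*(⅓))) = -2 + √(1778 + (-779/84 + 322)) = -2 + √(1778 + 26269/84) = -2 + √(175621/84) = -2 + √3688041/42 ≈ 43.724)
P - 1*(-42)² = (-2 + √3688041/42) - 1*(-42)² = (-2 + √3688041/42) - 1*1764 = (-2 + √3688041/42) - 1764 = -1766 + √3688041/42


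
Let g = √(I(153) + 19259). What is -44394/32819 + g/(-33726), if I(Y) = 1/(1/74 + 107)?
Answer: -44394/32819 - √1207743280305/267076194 ≈ -1.3568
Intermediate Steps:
I(Y) = 74/7919 (I(Y) = 1/(1/74 + 107) = 1/(7919/74) = 74/7919)
g = √1207743280305/7919 (g = √(74/7919 + 19259) = √(152512095/7919) = √1207743280305/7919 ≈ 138.78)
-44394/32819 + g/(-33726) = -44394/32819 + (√1207743280305/7919)/(-33726) = -44394*1/32819 + (√1207743280305/7919)*(-1/33726) = -44394/32819 - √1207743280305/267076194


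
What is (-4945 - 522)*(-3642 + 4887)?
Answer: -6806415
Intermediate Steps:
(-4945 - 522)*(-3642 + 4887) = -5467*1245 = -6806415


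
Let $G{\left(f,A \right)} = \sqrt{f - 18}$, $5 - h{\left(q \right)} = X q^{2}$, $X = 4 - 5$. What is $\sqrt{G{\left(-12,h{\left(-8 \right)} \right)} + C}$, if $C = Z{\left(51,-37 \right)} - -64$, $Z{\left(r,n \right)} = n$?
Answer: $\sqrt{27 + i \sqrt{30}} \approx 5.2225 + 0.52438 i$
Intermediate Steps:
$X = -1$
$h{\left(q \right)} = 5 + q^{2}$ ($h{\left(q \right)} = 5 - - q^{2} = 5 + q^{2}$)
$G{\left(f,A \right)} = \sqrt{-18 + f}$
$C = 27$ ($C = -37 - -64 = -37 + 64 = 27$)
$\sqrt{G{\left(-12,h{\left(-8 \right)} \right)} + C} = \sqrt{\sqrt{-18 - 12} + 27} = \sqrt{\sqrt{-30} + 27} = \sqrt{i \sqrt{30} + 27} = \sqrt{27 + i \sqrt{30}}$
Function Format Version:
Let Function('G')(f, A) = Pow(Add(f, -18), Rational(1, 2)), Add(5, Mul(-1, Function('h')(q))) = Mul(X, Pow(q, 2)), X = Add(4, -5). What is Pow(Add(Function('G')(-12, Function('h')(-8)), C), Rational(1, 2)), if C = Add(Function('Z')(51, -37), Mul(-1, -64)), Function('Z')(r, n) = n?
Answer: Pow(Add(27, Mul(I, Pow(30, Rational(1, 2)))), Rational(1, 2)) ≈ Add(5.2225, Mul(0.52438, I))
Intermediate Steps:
X = -1
Function('h')(q) = Add(5, Pow(q, 2)) (Function('h')(q) = Add(5, Mul(-1, Mul(-1, Pow(q, 2)))) = Add(5, Pow(q, 2)))
Function('G')(f, A) = Pow(Add(-18, f), Rational(1, 2))
C = 27 (C = Add(-37, Mul(-1, -64)) = Add(-37, 64) = 27)
Pow(Add(Function('G')(-12, Function('h')(-8)), C), Rational(1, 2)) = Pow(Add(Pow(Add(-18, -12), Rational(1, 2)), 27), Rational(1, 2)) = Pow(Add(Pow(-30, Rational(1, 2)), 27), Rational(1, 2)) = Pow(Add(Mul(I, Pow(30, Rational(1, 2))), 27), Rational(1, 2)) = Pow(Add(27, Mul(I, Pow(30, Rational(1, 2)))), Rational(1, 2))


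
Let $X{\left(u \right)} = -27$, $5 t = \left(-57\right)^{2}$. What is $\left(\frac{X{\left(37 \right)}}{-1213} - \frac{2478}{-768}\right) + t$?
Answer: $\frac{506974861}{776320} \approx 653.05$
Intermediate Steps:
$t = \frac{3249}{5}$ ($t = \frac{\left(-57\right)^{2}}{5} = \frac{1}{5} \cdot 3249 = \frac{3249}{5} \approx 649.8$)
$\left(\frac{X{\left(37 \right)}}{-1213} - \frac{2478}{-768}\right) + t = \left(- \frac{27}{-1213} - \frac{2478}{-768}\right) + \frac{3249}{5} = \left(\left(-27\right) \left(- \frac{1}{1213}\right) - - \frac{413}{128}\right) + \frac{3249}{5} = \left(\frac{27}{1213} + \frac{413}{128}\right) + \frac{3249}{5} = \frac{504425}{155264} + \frac{3249}{5} = \frac{506974861}{776320}$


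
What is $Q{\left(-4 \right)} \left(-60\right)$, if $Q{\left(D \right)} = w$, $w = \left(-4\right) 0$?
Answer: $0$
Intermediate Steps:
$w = 0$
$Q{\left(D \right)} = 0$
$Q{\left(-4 \right)} \left(-60\right) = 0 \left(-60\right) = 0$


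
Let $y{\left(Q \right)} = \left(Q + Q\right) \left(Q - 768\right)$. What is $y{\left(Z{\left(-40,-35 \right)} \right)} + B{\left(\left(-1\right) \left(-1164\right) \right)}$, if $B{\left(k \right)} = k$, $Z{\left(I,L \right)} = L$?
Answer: $57374$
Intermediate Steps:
$y{\left(Q \right)} = 2 Q \left(-768 + Q\right)$
$y{\left(Z{\left(-40,-35 \right)} \right)} + B{\left(\left(-1\right) \left(-1164\right) \right)} = 2 \left(-35\right) \left(-768 - 35\right) - -1164 = 2 \left(-35\right) \left(-803\right) + 1164 = 56210 + 1164 = 57374$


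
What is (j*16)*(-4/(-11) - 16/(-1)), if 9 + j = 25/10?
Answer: -18720/11 ≈ -1701.8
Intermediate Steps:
j = -13/2 (j = -9 + 25/10 = -9 + 25*(1/10) = -9 + 5/2 = -13/2 ≈ -6.5000)
(j*16)*(-4/(-11) - 16/(-1)) = (-13/2*16)*(-4/(-11) - 16/(-1)) = -104*(-4*(-1/11) - 16*(-1)) = -104*(4/11 + 16) = -104*180/11 = -18720/11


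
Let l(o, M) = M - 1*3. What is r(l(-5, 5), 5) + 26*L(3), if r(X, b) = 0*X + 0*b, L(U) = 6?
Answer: 156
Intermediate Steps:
l(o, M) = -3 + M (l(o, M) = M - 3 = -3 + M)
r(X, b) = 0 (r(X, b) = 0 + 0 = 0)
r(l(-5, 5), 5) + 26*L(3) = 0 + 26*6 = 0 + 156 = 156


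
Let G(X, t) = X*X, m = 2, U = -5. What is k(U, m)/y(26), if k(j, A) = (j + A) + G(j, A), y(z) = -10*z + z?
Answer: -11/117 ≈ -0.094017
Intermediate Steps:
G(X, t) = X²
y(z) = -9*z
k(j, A) = A + j + j² (k(j, A) = (j + A) + j² = (A + j) + j² = A + j + j²)
k(U, m)/y(26) = (2 - 5 + (-5)²)/((-9*26)) = (2 - 5 + 25)/(-234) = -1/234*22 = -11/117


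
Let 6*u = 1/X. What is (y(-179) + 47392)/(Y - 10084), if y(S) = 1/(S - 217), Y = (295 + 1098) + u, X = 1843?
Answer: -34588006733/6342935082 ≈ -5.4530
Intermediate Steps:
u = 1/11058 (u = (⅙)/1843 = (⅙)*(1/1843) = 1/11058 ≈ 9.0432e-5)
Y = 15403795/11058 (Y = (295 + 1098) + 1/11058 = 1393 + 1/11058 = 15403795/11058 ≈ 1393.0)
y(S) = 1/(-217 + S)
(y(-179) + 47392)/(Y - 10084) = (1/(-217 - 179) + 47392)/(15403795/11058 - 10084) = (1/(-396) + 47392)/(-96105077/11058) = (-1/396 + 47392)*(-11058/96105077) = (18767231/396)*(-11058/96105077) = -34588006733/6342935082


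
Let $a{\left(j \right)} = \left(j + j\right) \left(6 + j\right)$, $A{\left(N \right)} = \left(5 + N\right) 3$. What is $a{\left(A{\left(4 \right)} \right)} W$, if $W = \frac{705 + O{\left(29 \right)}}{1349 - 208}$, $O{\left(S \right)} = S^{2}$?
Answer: $\frac{2754972}{1141} \approx 2414.5$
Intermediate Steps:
$A{\left(N \right)} = 15 + 3 N$
$a{\left(j \right)} = 2 j \left(6 + j\right)$
$W = \frac{1546}{1141}$ ($W = \frac{705 + 29^{2}}{1349 - 208} = \frac{705 + 841}{1141} = 1546 \cdot \frac{1}{1141} = \frac{1546}{1141} \approx 1.355$)
$a{\left(A{\left(4 \right)} \right)} W = 2 \left(15 + 3 \cdot 4\right) \left(6 + \left(15 + 3 \cdot 4\right)\right) \frac{1546}{1141} = 2 \left(15 + 12\right) \left(6 + \left(15 + 12\right)\right) \frac{1546}{1141} = 2 \cdot 27 \left(6 + 27\right) \frac{1546}{1141} = 2 \cdot 27 \cdot 33 \cdot \frac{1546}{1141} = 1782 \cdot \frac{1546}{1141} = \frac{2754972}{1141}$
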